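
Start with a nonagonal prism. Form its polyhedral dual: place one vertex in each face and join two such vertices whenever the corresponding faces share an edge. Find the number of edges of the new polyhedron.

The base solid has V = 18, E = 27, F = 11.
The dual swaps V and F and preserves E: V′ = F = 11, E′ = E = 27, F′ = V = 18.

27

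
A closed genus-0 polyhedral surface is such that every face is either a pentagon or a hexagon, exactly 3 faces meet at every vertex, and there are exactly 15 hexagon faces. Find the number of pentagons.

12

Let x be the number of pentagons; then F = 15 + x.
Edge–face incidences: 2E = 6·15 + 5·x = 90 + 5x.
Every vertex has degree 3, so 3V = 2E.
Euler: V − E + F = 2 ⇒ (2E)/3 − E + (15 + x) = 2.
Multiply by 6: 2·(2E) − 3·(2E) + 6·(15 + x) = 12, i.e. 90 + 6x − (90 + 5x) = 12.
Collecting terms: x = 12.
Then 2E = 90 + 5·12 = 150, so E = 75, V = 2E/3 = 50, F = 15 + 12 = 27.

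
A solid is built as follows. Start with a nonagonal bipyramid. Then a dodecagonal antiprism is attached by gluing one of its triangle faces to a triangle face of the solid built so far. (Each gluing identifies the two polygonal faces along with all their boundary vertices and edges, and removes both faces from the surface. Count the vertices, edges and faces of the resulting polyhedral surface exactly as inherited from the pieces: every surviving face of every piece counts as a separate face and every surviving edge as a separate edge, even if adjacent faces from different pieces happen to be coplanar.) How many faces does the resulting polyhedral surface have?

42

A nonagonal bipyramid: V=11, E=27, F=18.
Attach a dodecagonal antiprism (V=24, E=48, F=26) along a 3-gon: merge 3 vertices and 3 edges, delete both glued faces → V=32, E=72, F=42.
Check: V − E + F = 32 − 72 + 42 = 2.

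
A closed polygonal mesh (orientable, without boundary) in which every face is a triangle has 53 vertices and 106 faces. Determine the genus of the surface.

Every face is a triangle, so 2E = 3·106 = 318, giving E = 159.
χ = V − E + F = 53 − 159 + 106 = 0.
For a closed orientable surface χ = 2 − 2g, so g = (2 − (0))/2 = 1.

1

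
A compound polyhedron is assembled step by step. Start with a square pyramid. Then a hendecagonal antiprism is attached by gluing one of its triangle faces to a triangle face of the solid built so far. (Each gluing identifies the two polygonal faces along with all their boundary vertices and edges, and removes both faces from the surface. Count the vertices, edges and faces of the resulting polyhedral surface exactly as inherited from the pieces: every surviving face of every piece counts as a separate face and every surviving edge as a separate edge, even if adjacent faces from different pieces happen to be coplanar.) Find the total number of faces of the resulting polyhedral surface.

A square pyramid: V=5, E=8, F=5.
Attach a hendecagonal antiprism (V=22, E=44, F=24) along a 3-gon: merge 3 vertices and 3 edges, delete both glued faces → V=24, E=49, F=27.
Check: V − E + F = 24 − 49 + 27 = 2.

27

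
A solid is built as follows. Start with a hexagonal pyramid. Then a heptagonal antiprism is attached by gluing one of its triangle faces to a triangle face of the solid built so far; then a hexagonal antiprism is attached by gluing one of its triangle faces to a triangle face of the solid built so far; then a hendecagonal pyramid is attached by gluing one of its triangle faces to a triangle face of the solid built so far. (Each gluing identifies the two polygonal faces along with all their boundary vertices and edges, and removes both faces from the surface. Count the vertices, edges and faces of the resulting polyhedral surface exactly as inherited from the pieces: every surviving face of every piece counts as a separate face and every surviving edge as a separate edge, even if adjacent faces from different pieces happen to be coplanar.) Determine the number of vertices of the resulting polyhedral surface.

36

A hexagonal pyramid: V=7, E=12, F=7.
Attach a heptagonal antiprism (V=14, E=28, F=16) along a 3-gon: merge 3 vertices and 3 edges, delete both glued faces → V=18, E=37, F=21.
Attach a hexagonal antiprism (V=12, E=24, F=14) along a 3-gon: merge 3 vertices and 3 edges, delete both glued faces → V=27, E=58, F=33.
Attach a hendecagonal pyramid (V=12, E=22, F=12) along a 3-gon: merge 3 vertices and 3 edges, delete both glued faces → V=36, E=77, F=43.
Check: V − E + F = 36 − 77 + 43 = 2.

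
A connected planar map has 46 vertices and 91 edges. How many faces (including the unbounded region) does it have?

47

Euler's formula for a connected plane graph: V − E + F = 2, so F = 2 − 46 + 91 = 47.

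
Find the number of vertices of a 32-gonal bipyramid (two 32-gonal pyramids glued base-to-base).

34

A bipyramid over an n-gon has 2n triangular faces and n + 2 vertices: V = 32 + 2 = 34, E = 3·32 = 96, F = 2·32 = 64.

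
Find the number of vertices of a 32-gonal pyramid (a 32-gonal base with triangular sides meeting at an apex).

A pyramid on an n-gon base has one n-gon and n triangles: V = 32 + 1 = 33, E = 2·32 = 64, F = 32 + 1 = 33.

33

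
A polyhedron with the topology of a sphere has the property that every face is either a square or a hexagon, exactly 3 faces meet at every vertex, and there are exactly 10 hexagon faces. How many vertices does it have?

Let x be the number of squares; then F = 10 + x.
Edge–face incidences: 2E = 6·10 + 4·x = 60 + 4x.
Every vertex has degree 3, so 3V = 2E.
Euler: V − E + F = 2 ⇒ (2E)/3 − E + (10 + x) = 2.
Multiply by 6: 2·(2E) − 3·(2E) + 6·(10 + x) = 12, i.e. 60 + 6x − (60 + 4x) = 12.
Collecting terms: 2x = 12, so x = 6.
Then 2E = 60 + 4·6 = 84, so E = 42, V = 2E/3 = 28, F = 10 + 6 = 16.

28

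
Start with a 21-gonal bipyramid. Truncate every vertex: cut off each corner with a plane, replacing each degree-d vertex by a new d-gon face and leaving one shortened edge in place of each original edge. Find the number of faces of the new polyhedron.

65

The base solid has V = 23, E = 63, F = 42.
Truncation replaces each original edge-end by a new vertex, so V′ = 2E = 126.
Each original edge survives, and each old vertex of degree d contributes d new edges; summing degrees gives Σd = 2E, so E′ = E + 2E = 3E = 189.
Each original face survives and each original vertex becomes one new face: F′ = F + V = 65.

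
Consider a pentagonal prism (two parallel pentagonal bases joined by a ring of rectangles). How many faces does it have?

A prism on an n-gon has two n-gon bases and n rectangular sides: V = 2·5 = 10, E = 3·5 = 15, F = 5 + 2 = 7.

7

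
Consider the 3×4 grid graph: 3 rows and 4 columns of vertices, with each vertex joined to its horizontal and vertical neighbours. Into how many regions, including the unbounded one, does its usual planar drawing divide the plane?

7

The grid has V = 3·4 = 12 vertices and E = 3·3 + 4·2 = 17 edges.
F = 2 − V + E = 2 − 12 + 17 = 7.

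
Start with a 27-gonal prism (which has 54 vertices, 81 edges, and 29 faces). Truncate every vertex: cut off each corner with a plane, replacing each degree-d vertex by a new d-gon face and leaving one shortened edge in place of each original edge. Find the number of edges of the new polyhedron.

Truncation replaces each original edge-end by a new vertex, so V′ = 2E = 162.
Each original edge survives, and each old vertex of degree d contributes d new edges; summing degrees gives Σd = 2E, so E′ = E + 2E = 3E = 243.
Each original face survives and each original vertex becomes one new face: F′ = F + V = 83.

243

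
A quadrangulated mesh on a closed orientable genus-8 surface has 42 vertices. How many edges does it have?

χ = 2 − 2·8 = -14, and every face is a square so 4F = 2E.
V − E + F = -14 with E = 4F/2 gives 42 − (4/2 − 1)·F = -14, so F = 56 and E = 112.

112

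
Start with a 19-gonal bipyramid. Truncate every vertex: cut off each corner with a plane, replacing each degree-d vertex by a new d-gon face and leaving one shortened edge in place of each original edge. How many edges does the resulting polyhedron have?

171

The base solid has V = 21, E = 57, F = 38.
Truncation replaces each original edge-end by a new vertex, so V′ = 2E = 114.
Each original edge survives, and each old vertex of degree d contributes d new edges; summing degrees gives Σd = 2E, so E′ = E + 2E = 3E = 171.
Each original face survives and each original vertex becomes one new face: F′ = F + V = 59.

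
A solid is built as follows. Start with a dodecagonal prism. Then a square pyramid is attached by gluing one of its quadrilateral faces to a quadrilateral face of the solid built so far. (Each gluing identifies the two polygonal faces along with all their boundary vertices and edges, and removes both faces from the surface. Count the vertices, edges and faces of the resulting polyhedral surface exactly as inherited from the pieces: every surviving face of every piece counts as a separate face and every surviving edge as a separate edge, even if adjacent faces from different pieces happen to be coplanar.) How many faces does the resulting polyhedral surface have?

17

A dodecagonal prism: V=24, E=36, F=14.
Attach a square pyramid (V=5, E=8, F=5) along a 4-gon: merge 4 vertices and 4 edges, delete both glued faces → V=25, E=40, F=17.
Check: V − E + F = 25 − 40 + 17 = 2.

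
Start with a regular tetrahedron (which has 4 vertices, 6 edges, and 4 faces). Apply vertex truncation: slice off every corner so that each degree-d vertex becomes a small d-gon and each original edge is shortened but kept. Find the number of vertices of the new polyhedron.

Truncation replaces each original edge-end by a new vertex, so V′ = 2E = 12.
Each original edge survives, and each old vertex of degree d contributes d new edges; summing degrees gives Σd = 2E, so E′ = E + 2E = 3E = 18.
Each original face survives and each original vertex becomes one new face: F′ = F + V = 8.

12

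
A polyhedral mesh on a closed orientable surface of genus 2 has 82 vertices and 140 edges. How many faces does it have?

For a closed orientable surface of genus 2, χ = 2 − 2·2 = -2.
F = -2 − V + E = -2 − 82 + 140 = 56.

56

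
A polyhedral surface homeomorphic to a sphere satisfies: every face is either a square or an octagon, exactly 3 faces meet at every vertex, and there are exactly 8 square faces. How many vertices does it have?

16

Let x be the number of octagons; then F = 8 + x.
Edge–face incidences: 2E = 4·8 + 8·x = 32 + 8x.
Every vertex has degree 3, so 3V = 2E.
Euler: V − E + F = 2 ⇒ (2E)/3 − E + (8 + x) = 2.
Multiply by 6: 2·(2E) − 3·(2E) + 6·(8 + x) = 12, i.e. 48 + 6x − (32 + 8x) = 12.
Collecting terms: −2x + 16 = 12, so −2x = −4, so x = 2.
Then 2E = 32 + 8·2 = 48, so E = 24, V = 2E/3 = 16, F = 8 + 2 = 10.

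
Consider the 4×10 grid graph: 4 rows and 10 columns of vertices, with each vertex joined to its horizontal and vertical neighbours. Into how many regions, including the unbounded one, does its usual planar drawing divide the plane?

The grid has V = 4·10 = 40 vertices and E = 4·9 + 10·3 = 66 edges.
F = 2 − V + E = 2 − 40 + 66 = 28.

28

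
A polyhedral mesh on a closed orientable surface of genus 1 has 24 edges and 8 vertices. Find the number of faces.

16

For a closed orientable surface of genus 1, χ = 2 − 2·1 = 0.
F = 0 − V + E = 0 − 8 + 24 = 16.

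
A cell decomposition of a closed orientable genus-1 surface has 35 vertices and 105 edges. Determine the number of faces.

For a closed orientable surface of genus 1, χ = 2 − 2·1 = 0.
F = 0 − V + E = 0 − 35 + 105 = 70.

70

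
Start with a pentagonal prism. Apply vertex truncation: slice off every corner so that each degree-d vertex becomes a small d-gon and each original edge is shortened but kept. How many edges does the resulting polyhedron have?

The base solid has V = 10, E = 15, F = 7.
Truncation replaces each original edge-end by a new vertex, so V′ = 2E = 30.
Each original edge survives, and each old vertex of degree d contributes d new edges; summing degrees gives Σd = 2E, so E′ = E + 2E = 3E = 45.
Each original face survives and each original vertex becomes one new face: F′ = F + V = 17.

45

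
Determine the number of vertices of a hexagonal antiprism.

12

An antiprism on an n-gon has two n-gon caps and 2n triangles: V = 2·6 = 12, E = 4·6 = 24, F = 2·6 + 2 = 14.
Check: V − E + F = 12 − 24 + 14 = 2.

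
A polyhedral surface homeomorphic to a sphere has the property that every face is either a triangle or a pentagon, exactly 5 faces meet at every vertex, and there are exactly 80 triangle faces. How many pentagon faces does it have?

12

Let x be the number of pentagons; then F = 80 + x.
Edge–face incidences: 2E = 3·80 + 5·x = 240 + 5x.
Every vertex has degree 5, so 5V = 2E.
Euler: V − E + F = 2 ⇒ (2E)/5 − E + (80 + x) = 2.
Multiply by 10: 2·(2E) − 5·(2E) + 10·(80 + x) = 20, i.e. 800 + 10x − 3·(240 + 5x) = 20.
Collecting terms: −5x + 80 = 20, so −5x = −60, so x = 12.
Then 2E = 240 + 5·12 = 300, so E = 150, V = 2E/5 = 60, F = 80 + 12 = 92.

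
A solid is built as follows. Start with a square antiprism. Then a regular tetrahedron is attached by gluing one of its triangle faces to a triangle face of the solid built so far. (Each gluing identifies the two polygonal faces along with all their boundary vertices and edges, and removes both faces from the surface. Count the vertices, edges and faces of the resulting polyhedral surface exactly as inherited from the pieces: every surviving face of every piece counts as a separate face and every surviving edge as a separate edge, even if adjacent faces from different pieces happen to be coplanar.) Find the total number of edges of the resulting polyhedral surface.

A square antiprism: V=8, E=16, F=10.
Attach a regular tetrahedron (V=4, E=6, F=4) along a 3-gon: merge 3 vertices and 3 edges, delete both glued faces → V=9, E=19, F=12.
Check: V − E + F = 9 − 19 + 12 = 2.

19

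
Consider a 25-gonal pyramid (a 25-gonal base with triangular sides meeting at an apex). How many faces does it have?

26

A pyramid on an n-gon base has one n-gon and n triangles: V = 25 + 1 = 26, E = 2·25 = 50, F = 25 + 1 = 26.
Check: V − E + F = 26 − 50 + 26 = 2.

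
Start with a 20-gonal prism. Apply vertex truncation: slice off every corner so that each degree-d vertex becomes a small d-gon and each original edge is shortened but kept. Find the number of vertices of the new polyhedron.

120

The base solid has V = 40, E = 60, F = 22.
Truncation replaces each original edge-end by a new vertex, so V′ = 2E = 120.
Each original edge survives, and each old vertex of degree d contributes d new edges; summing degrees gives Σd = 2E, so E′ = E + 2E = 3E = 180.
Each original face survives and each original vertex becomes one new face: F′ = F + V = 62.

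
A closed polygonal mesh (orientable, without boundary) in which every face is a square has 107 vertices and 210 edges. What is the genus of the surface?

0

Every face is a square and each edge borders two faces, so 4F = 2·210, giving F = 105.
χ = V − E + F = 107 − 210 + 105 = 2.
For a closed orientable surface χ = 2 − 2g, so g = (2 − (2))/2 = 0.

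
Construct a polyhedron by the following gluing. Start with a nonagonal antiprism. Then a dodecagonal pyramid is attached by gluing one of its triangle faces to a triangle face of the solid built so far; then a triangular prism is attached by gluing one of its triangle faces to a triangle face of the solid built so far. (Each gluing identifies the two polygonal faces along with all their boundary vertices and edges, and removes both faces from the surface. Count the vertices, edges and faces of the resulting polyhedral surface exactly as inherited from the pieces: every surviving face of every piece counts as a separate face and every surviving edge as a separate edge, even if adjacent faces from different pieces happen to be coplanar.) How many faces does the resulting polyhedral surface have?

A nonagonal antiprism: V=18, E=36, F=20.
Attach a dodecagonal pyramid (V=13, E=24, F=13) along a 3-gon: merge 3 vertices and 3 edges, delete both glued faces → V=28, E=57, F=31.
Attach a triangular prism (V=6, E=9, F=5) along a 3-gon: merge 3 vertices and 3 edges, delete both glued faces → V=31, E=63, F=34.
Check: V − E + F = 31 − 63 + 34 = 2.

34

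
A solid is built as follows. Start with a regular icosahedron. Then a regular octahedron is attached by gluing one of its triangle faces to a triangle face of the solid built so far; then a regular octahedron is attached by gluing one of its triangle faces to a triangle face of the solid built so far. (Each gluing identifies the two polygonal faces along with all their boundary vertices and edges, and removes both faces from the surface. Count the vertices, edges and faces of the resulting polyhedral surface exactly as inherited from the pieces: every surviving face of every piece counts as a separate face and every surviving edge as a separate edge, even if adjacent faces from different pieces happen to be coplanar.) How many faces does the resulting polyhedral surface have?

A regular icosahedron: V=12, E=30, F=20.
Attach a regular octahedron (V=6, E=12, F=8) along a 3-gon: merge 3 vertices and 3 edges, delete both glued faces → V=15, E=39, F=26.
Attach a regular octahedron (V=6, E=12, F=8) along a 3-gon: merge 3 vertices and 3 edges, delete both glued faces → V=18, E=48, F=32.
Check: V − E + F = 18 − 48 + 32 = 2.

32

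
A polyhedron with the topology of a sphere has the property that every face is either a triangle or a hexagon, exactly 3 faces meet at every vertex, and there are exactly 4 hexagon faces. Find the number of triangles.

Let x be the number of triangles; then F = 4 + x.
Edge–face incidences: 2E = 6·4 + 3·x = 24 + 3x.
Every vertex has degree 3, so 3V = 2E.
Euler: V − E + F = 2 ⇒ (2E)/3 − E + (4 + x) = 2.
Multiply by 6: 2·(2E) − 3·(2E) + 6·(4 + x) = 12, i.e. 24 + 6x − (24 + 3x) = 12.
Collecting terms: 3x = 12, so x = 4.
Then 2E = 24 + 3·4 = 36, so E = 18, V = 2E/3 = 12, F = 4 + 4 = 8.

4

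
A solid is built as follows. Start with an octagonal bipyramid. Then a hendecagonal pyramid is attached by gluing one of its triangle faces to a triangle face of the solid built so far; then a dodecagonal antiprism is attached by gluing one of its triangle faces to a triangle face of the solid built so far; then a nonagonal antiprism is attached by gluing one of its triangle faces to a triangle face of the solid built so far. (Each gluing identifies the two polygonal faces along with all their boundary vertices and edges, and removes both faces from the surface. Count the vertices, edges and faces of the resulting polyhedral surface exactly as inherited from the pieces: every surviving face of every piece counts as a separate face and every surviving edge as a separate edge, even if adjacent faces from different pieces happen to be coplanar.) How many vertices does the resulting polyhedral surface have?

55

An octagonal bipyramid: V=10, E=24, F=16.
Attach a hendecagonal pyramid (V=12, E=22, F=12) along a 3-gon: merge 3 vertices and 3 edges, delete both glued faces → V=19, E=43, F=26.
Attach a dodecagonal antiprism (V=24, E=48, F=26) along a 3-gon: merge 3 vertices and 3 edges, delete both glued faces → V=40, E=88, F=50.
Attach a nonagonal antiprism (V=18, E=36, F=20) along a 3-gon: merge 3 vertices and 3 edges, delete both glued faces → V=55, E=121, F=68.
Check: V − E + F = 55 − 121 + 68 = 2.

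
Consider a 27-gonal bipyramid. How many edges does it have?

A bipyramid over an n-gon has 2n triangular faces and n + 2 vertices: V = 27 + 2 = 29, E = 3·27 = 81, F = 2·27 = 54.

81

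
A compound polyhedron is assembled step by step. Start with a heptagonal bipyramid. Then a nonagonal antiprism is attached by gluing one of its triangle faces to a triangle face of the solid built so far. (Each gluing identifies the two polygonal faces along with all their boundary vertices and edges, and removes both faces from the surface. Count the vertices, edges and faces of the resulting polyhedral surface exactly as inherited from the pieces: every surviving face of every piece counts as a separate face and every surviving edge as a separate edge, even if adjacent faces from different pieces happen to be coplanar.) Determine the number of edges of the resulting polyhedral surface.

A heptagonal bipyramid: V=9, E=21, F=14.
Attach a nonagonal antiprism (V=18, E=36, F=20) along a 3-gon: merge 3 vertices and 3 edges, delete both glued faces → V=24, E=54, F=32.
Check: V − E + F = 24 − 54 + 32 = 2.

54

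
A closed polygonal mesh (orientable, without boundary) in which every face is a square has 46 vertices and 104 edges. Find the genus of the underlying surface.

Every face is a square and each edge borders two faces, so 4F = 2·104, giving F = 52.
χ = V − E + F = 46 − 104 + 52 = -6.
For a closed orientable surface χ = 2 − 2g, so g = (2 − (-6))/2 = 4.

4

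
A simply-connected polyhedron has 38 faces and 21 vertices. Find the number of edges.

Here V − E + F = 2.
E = V + F − (2) = 21 + 38 − (2) = 57.

57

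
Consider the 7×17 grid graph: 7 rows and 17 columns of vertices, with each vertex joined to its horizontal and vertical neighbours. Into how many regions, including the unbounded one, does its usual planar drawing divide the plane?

The grid has V = 7·17 = 119 vertices and E = 7·16 + 17·6 = 214 edges.
F = 2 − V + E = 2 − 119 + 214 = 97.

97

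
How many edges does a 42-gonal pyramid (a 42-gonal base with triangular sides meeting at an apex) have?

A pyramid on an n-gon base has one n-gon and n triangles: V = 42 + 1 = 43, E = 2·42 = 84, F = 42 + 1 = 43.
Check: V − E + F = 43 − 84 + 43 = 2.

84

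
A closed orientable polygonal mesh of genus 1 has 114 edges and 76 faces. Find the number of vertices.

For a closed orientable surface of genus 1, χ = 2 − 2·1 = 0.
V = 0 + E − F = 0 + 114 − 76 = 38.

38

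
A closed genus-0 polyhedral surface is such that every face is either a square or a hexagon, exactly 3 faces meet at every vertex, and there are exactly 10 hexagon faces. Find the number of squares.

Let x be the number of squares; then F = 10 + x.
Edge–face incidences: 2E = 6·10 + 4·x = 60 + 4x.
Every vertex has degree 3, so 3V = 2E.
Euler: V − E + F = 2 ⇒ (2E)/3 − E + (10 + x) = 2.
Multiply by 6: 2·(2E) − 3·(2E) + 6·(10 + x) = 12, i.e. 60 + 6x − (60 + 4x) = 12.
Collecting terms: 2x = 12, so x = 6.
Then 2E = 60 + 4·6 = 84, so E = 42, V = 2E/3 = 28, F = 10 + 6 = 16.

6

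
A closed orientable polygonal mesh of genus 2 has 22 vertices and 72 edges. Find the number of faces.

For a closed orientable surface of genus 2, χ = 2 − 2·2 = -2.
F = -2 − V + E = -2 − 22 + 72 = 48.

48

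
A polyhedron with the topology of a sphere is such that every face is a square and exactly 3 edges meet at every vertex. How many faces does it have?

Each face has 4 edges and each edge borders two faces, so 2E = 4F.
Each vertex has degree 3, so 3V = 2E and hence V = 4F/3.
Euler: V − E + F = 2 ⇒ (4F/3) − (4F/2) + F = 2.
Multiply by 6: (8 − 12 + 6)F = 12, i.e. 2F = 12.
So F = 6, E = 4·6/2 = 12, V = 4·6/3 = 8.

6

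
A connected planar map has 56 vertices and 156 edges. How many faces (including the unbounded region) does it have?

Euler's formula for a connected plane graph: V − E + F = 2, so F = 2 − 56 + 156 = 102.

102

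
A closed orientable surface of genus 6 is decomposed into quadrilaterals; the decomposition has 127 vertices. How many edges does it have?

274

χ = 2 − 2·6 = -10, and every face is a square so 4F = 2E.
V − E + F = -10 with E = 4F/2 gives 127 − (4/2 − 1)·F = -10, so F = 137 and E = 274.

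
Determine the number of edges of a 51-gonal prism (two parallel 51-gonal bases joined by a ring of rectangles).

153

A prism on an n-gon has two n-gon bases and n rectangular sides: V = 2·51 = 102, E = 3·51 = 153, F = 51 + 2 = 53.
Check: V − E + F = 102 − 153 + 53 = 2.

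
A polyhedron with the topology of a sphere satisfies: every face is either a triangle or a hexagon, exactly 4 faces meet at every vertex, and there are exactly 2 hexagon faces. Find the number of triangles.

Let x be the number of triangles; then F = 2 + x.
Edge–face incidences: 2E = 6·2 + 3·x = 12 + 3x.
Every vertex has degree 4, so 4V = 2E.
Euler: V − E + F = 2 ⇒ (2E)/4 − E + (2 + x) = 2.
Multiply by 8: 2·(2E) − 4·(2E) + 8·(2 + x) = 16, i.e. 16 + 8x − 2·(12 + 3x) = 16.
Collecting terms: 2x − 8 = 16, so 2x = 24, so x = 12.
Then 2E = 12 + 3·12 = 48, so E = 24, V = 2E/4 = 12, F = 2 + 12 = 14.

12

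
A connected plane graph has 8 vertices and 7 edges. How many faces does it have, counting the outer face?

1

Euler's formula for a connected plane graph: V − E + F = 2, so F = 2 − 8 + 7 = 1.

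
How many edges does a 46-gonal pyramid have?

92

A pyramid on an n-gon base has one n-gon and n triangles: V = 46 + 1 = 47, E = 2·46 = 92, F = 46 + 1 = 47.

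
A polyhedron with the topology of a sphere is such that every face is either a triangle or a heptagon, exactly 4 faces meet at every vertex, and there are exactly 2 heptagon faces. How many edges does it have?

Let x be the number of triangles; then F = 2 + x.
Edge–face incidences: 2E = 7·2 + 3·x = 14 + 3x.
Every vertex has degree 4, so 4V = 2E.
Euler: V − E + F = 2 ⇒ (2E)/4 − E + (2 + x) = 2.
Multiply by 8: 2·(2E) − 4·(2E) + 8·(2 + x) = 16, i.e. 16 + 8x − 2·(14 + 3x) = 16.
Collecting terms: 2x − 12 = 16, so 2x = 28, so x = 14.
Then 2E = 14 + 3·14 = 56, so E = 28, V = 2E/4 = 14, F = 2 + 14 = 16.

28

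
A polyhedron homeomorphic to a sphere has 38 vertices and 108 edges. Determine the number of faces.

72

Here V − E + F = 2.
F = 2 − V + E = 2 − 38 + 108 = 72.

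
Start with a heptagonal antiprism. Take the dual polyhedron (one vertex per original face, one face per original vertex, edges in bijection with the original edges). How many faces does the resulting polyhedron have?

The base solid has V = 14, E = 28, F = 16.
The dual swaps V and F and preserves E: V′ = F = 16, E′ = E = 28, F′ = V = 14.

14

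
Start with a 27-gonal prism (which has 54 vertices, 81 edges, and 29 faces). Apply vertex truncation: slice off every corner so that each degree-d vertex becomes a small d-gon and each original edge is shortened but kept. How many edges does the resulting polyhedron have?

Truncation replaces each original edge-end by a new vertex, so V′ = 2E = 162.
Each original edge survives, and each old vertex of degree d contributes d new edges; summing degrees gives Σd = 2E, so E′ = E + 2E = 3E = 243.
Each original face survives and each original vertex becomes one new face: F′ = F + V = 83.

243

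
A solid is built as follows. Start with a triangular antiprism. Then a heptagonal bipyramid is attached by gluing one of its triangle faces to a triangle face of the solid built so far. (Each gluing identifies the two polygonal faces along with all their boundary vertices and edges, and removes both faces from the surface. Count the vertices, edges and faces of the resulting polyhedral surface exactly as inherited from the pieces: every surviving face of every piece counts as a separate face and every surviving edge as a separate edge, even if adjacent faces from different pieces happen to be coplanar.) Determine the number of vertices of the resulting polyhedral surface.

12

A triangular antiprism: V=6, E=12, F=8.
Attach a heptagonal bipyramid (V=9, E=21, F=14) along a 3-gon: merge 3 vertices and 3 edges, delete both glued faces → V=12, E=30, F=20.
Check: V − E + F = 12 − 30 + 20 = 2.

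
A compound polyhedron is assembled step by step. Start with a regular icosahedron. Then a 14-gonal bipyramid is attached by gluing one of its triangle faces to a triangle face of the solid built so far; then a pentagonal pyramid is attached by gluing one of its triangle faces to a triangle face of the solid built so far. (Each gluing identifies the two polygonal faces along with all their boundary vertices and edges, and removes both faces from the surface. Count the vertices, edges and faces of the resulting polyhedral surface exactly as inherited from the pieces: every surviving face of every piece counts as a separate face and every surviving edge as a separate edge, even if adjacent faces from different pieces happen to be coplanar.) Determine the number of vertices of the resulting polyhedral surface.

28

A regular icosahedron: V=12, E=30, F=20.
Attach a 14-gonal bipyramid (V=16, E=42, F=28) along a 3-gon: merge 3 vertices and 3 edges, delete both glued faces → V=25, E=69, F=46.
Attach a pentagonal pyramid (V=6, E=10, F=6) along a 3-gon: merge 3 vertices and 3 edges, delete both glued faces → V=28, E=76, F=50.
Check: V − E + F = 28 − 76 + 50 = 2.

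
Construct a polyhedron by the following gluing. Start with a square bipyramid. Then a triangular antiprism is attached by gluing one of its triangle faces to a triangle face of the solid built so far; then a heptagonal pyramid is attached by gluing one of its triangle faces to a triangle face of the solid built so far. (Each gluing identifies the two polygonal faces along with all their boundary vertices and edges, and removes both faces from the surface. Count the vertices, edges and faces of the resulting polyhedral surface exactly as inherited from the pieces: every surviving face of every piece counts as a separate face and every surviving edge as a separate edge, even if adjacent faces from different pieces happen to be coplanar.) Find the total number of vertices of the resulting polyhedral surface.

A square bipyramid: V=6, E=12, F=8.
Attach a triangular antiprism (V=6, E=12, F=8) along a 3-gon: merge 3 vertices and 3 edges, delete both glued faces → V=9, E=21, F=14.
Attach a heptagonal pyramid (V=8, E=14, F=8) along a 3-gon: merge 3 vertices and 3 edges, delete both glued faces → V=14, E=32, F=20.
Check: V − E + F = 14 − 32 + 20 = 2.

14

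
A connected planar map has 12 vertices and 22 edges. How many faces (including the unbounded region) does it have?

Euler's formula for a connected plane graph: V − E + F = 2, so F = 2 − 12 + 22 = 12.

12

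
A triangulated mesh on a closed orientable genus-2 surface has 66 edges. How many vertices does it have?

20

χ = 2 − 2·2 = -2, and every face is a triangle so 3F = 2E.
F = 2E/3 = 44. Then V = -2 + E − F = -2 + 66 − 44 = 20.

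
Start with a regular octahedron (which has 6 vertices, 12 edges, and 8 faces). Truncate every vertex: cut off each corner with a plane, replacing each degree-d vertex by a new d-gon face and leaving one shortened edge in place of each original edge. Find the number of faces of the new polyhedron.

Truncation replaces each original edge-end by a new vertex, so V′ = 2E = 24.
Each original edge survives, and each old vertex of degree d contributes d new edges; summing degrees gives Σd = 2E, so E′ = E + 2E = 3E = 36.
Each original face survives and each original vertex becomes one new face: F′ = F + V = 14.

14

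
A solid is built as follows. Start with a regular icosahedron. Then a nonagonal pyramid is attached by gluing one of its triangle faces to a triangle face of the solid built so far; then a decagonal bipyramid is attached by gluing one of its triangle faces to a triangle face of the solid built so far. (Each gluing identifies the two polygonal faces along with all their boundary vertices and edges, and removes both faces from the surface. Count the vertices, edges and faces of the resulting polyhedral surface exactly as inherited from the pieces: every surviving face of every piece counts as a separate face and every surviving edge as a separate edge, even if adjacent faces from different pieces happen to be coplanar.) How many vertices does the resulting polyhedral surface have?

28

A regular icosahedron: V=12, E=30, F=20.
Attach a nonagonal pyramid (V=10, E=18, F=10) along a 3-gon: merge 3 vertices and 3 edges, delete both glued faces → V=19, E=45, F=28.
Attach a decagonal bipyramid (V=12, E=30, F=20) along a 3-gon: merge 3 vertices and 3 edges, delete both glued faces → V=28, E=72, F=46.
Check: V − E + F = 28 − 72 + 46 = 2.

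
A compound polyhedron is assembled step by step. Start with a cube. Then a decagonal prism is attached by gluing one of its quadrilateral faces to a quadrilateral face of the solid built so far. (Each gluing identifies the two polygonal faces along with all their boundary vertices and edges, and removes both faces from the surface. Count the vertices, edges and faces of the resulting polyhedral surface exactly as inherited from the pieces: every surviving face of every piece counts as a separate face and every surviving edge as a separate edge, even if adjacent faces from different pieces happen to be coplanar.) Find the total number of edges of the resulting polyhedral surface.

A cube: V=8, E=12, F=6.
Attach a decagonal prism (V=20, E=30, F=12) along a 4-gon: merge 4 vertices and 4 edges, delete both glued faces → V=24, E=38, F=16.
Check: V − E + F = 24 − 38 + 16 = 2.

38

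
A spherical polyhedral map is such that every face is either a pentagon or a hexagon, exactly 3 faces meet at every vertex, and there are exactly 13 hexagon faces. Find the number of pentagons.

12

Let x be the number of pentagons; then F = 13 + x.
Edge–face incidences: 2E = 6·13 + 5·x = 78 + 5x.
Every vertex has degree 3, so 3V = 2E.
Euler: V − E + F = 2 ⇒ (2E)/3 − E + (13 + x) = 2.
Multiply by 6: 2·(2E) − 3·(2E) + 6·(13 + x) = 12, i.e. 78 + 6x − (78 + 5x) = 12.
Collecting terms: x = 12.
Then 2E = 78 + 5·12 = 138, so E = 69, V = 2E/3 = 46, F = 13 + 12 = 25.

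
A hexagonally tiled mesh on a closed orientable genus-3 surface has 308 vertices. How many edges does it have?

468

χ = 2 − 2·3 = -4, and every face is a hexagon so 6F = 2E.
V − E + F = -4 with E = 6F/2 gives 308 − (6/2 − 1)·F = -4, so F = 156 and E = 468.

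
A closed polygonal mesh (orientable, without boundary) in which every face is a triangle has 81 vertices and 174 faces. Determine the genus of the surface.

Every face is a triangle, so 2E = 3·174 = 522, giving E = 261.
χ = V − E + F = 81 − 261 + 174 = -6.
For a closed orientable surface χ = 2 − 2g, so g = (2 − (-6))/2 = 4.

4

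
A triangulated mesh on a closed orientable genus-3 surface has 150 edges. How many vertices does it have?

χ = 2 − 2·3 = -4, and every face is a triangle so 3F = 2E.
F = 2E/3 = 100. Then V = -4 + E − F = -4 + 150 − 100 = 46.

46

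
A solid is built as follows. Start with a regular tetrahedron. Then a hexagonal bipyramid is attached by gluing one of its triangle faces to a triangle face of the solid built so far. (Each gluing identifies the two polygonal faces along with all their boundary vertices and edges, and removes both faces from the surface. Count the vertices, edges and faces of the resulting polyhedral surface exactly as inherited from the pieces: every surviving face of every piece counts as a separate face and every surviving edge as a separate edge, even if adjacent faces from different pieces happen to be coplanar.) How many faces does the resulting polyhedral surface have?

A regular tetrahedron: V=4, E=6, F=4.
Attach a hexagonal bipyramid (V=8, E=18, F=12) along a 3-gon: merge 3 vertices and 3 edges, delete both glued faces → V=9, E=21, F=14.
Check: V − E + F = 9 − 21 + 14 = 2.

14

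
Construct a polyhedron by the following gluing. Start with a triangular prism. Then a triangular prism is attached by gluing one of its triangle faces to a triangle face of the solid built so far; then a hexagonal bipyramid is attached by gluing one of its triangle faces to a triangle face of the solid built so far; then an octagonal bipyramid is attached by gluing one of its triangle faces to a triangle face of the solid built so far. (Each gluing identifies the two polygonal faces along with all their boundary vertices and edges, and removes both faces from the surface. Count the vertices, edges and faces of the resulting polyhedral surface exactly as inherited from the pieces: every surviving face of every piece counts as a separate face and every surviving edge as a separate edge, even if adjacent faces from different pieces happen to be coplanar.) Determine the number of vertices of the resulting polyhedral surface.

A triangular prism: V=6, E=9, F=5.
Attach a triangular prism (V=6, E=9, F=5) along a 3-gon: merge 3 vertices and 3 edges, delete both glued faces → V=9, E=15, F=8.
Attach a hexagonal bipyramid (V=8, E=18, F=12) along a 3-gon: merge 3 vertices and 3 edges, delete both glued faces → V=14, E=30, F=18.
Attach an octagonal bipyramid (V=10, E=24, F=16) along a 3-gon: merge 3 vertices and 3 edges, delete both glued faces → V=21, E=51, F=32.
Check: V − E + F = 21 − 51 + 32 = 2.

21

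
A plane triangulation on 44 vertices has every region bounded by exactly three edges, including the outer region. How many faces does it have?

In a plane triangulation 3F = 2E and V − E + F = 2, so F = 2V − 4 = 2·44 − 4 = 84.

84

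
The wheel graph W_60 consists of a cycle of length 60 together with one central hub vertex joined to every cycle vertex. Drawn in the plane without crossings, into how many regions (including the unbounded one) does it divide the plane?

61

W_60 has V = 60 + 1 = 61 vertices and E = 2·60 = 120 edges.
By Euler's formula F = 2 − V + E = 2 − 61 + 120 = 61.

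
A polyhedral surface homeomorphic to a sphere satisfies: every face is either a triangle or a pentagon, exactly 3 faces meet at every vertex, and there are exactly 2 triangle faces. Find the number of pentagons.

6

Let x be the number of pentagons; then F = 2 + x.
Edge–face incidences: 2E = 3·2 + 5·x = 6 + 5x.
Every vertex has degree 3, so 3V = 2E.
Euler: V − E + F = 2 ⇒ (2E)/3 − E + (2 + x) = 2.
Multiply by 6: 2·(2E) − 3·(2E) + 6·(2 + x) = 12, i.e. 12 + 6x − (6 + 5x) = 12.
Collecting terms: x + 6 = 12, so x = 6.
Then 2E = 6 + 5·6 = 36, so E = 18, V = 2E/3 = 12, F = 2 + 6 = 8.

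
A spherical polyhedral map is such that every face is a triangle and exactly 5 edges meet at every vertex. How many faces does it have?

20

Each face has 3 edges and each edge borders two faces, so 2E = 3F.
Each vertex has degree 5, so 5V = 2E and hence V = 3F/5.
Euler: V − E + F = 2 ⇒ (3F/5) − (3F/2) + F = 2.
Multiply by 10: (6 − 15 + 10)F = 20, i.e. 1F = 20.
So F = 20, E = 3·20/2 = 30, V = 3·20/5 = 12.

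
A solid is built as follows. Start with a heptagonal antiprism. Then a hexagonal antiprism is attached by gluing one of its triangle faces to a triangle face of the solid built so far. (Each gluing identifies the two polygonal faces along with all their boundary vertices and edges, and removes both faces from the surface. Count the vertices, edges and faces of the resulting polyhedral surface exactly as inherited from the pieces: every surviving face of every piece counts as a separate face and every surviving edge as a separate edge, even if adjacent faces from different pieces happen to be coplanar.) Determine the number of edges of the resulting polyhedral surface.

A heptagonal antiprism: V=14, E=28, F=16.
Attach a hexagonal antiprism (V=12, E=24, F=14) along a 3-gon: merge 3 vertices and 3 edges, delete both glued faces → V=23, E=49, F=28.
Check: V − E + F = 23 − 49 + 28 = 2.

49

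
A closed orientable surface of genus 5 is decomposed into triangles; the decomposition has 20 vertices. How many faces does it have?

χ = 2 − 2·5 = -8, and every face is a triangle so 3F = 2E.
V − E + F = -8 with E = 3F/2 gives 20 − (3/2 − 1)·F = -8, so F = 56 and E = 84.

56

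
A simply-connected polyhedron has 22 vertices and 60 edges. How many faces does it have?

Here V − E + F = 2.
F = 2 − V + E = 2 − 22 + 60 = 40.

40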